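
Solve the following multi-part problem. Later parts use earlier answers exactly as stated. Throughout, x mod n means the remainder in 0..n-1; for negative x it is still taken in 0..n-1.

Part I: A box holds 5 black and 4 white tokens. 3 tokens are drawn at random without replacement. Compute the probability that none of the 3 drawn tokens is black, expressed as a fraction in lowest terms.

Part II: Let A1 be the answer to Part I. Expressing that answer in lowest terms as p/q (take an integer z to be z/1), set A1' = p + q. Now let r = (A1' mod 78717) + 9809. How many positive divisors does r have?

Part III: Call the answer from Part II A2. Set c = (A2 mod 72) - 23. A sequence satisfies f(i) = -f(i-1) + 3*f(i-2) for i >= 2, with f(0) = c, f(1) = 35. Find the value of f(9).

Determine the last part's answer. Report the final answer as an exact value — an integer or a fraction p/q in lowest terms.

Part I: total draws C(9,3) = 84; favorable C(4,3) = 4; P = 1/21; answer 1/21
Part II: A1 = 1/21; threaded value p + q = 22; r = 9831; 9831 = 3 * 29 * 113; number of divisors = (1+1) * (1+1) * (1+1) = 8; answer 8
Part III: A2 = 8; c = -15; f(2) = -1*(35) + 3*(-15) = -80; iterating: f(2)=-80, f(3)=185, f(4)=-425, f(5)=980, f(6)=-2255, f(7)=5195, f(8)=-11960, f(9)=27545; answer 27545

27545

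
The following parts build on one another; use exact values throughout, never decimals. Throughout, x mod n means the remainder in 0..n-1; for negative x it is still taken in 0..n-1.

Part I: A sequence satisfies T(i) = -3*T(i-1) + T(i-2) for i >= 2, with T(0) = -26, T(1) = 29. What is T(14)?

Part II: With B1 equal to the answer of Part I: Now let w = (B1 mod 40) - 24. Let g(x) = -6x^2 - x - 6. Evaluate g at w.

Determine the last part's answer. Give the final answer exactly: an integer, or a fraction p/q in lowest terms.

Part I: T(2) = -3*(29) + 1*(-26) = -113; iterating: T(2)=-113, T(3)=368, T(4)=-1217, T(5)=4019, T(6)=-13274, T(7)=43841, T(8)=-144797, T(9)=478232, T(10)=-1579493, T(11)=5216711, T(12)=-17229626, T(13)=56905589, T(14)=-187946393; answer -187946393
Part II: B1 = -187946393; w = -17; -6*(-17)^2 - 1*(-17)^1 - 6 = (-1734) + (17) + (-6) = -1723; answer -1723

-1723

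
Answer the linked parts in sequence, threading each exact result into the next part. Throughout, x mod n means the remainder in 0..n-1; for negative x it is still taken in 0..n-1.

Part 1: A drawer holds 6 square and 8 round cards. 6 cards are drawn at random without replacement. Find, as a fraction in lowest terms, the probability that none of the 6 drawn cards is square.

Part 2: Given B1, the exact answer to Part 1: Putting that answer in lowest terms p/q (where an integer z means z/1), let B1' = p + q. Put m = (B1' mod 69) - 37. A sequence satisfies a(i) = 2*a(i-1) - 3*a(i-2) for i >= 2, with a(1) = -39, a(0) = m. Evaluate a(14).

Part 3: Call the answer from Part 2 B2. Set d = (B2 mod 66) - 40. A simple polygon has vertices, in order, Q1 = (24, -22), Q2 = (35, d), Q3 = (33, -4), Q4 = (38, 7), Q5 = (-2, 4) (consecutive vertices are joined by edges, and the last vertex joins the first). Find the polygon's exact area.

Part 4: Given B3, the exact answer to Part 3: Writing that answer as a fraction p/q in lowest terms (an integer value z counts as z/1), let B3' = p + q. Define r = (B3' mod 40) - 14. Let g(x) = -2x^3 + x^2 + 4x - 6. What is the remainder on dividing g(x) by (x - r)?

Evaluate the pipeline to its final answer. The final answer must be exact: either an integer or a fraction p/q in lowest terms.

-615

Part 1: total draws C(14,6) = 3003; favorable C(8,6) = 28; P = 4/429; answer 4/429
Part 2: B1 = 4/429; threaded value p + q = 433; m = -18; a(2) = 2*(-39) - 3*(-18) = -24; iterating: a(2)=-24, a(3)=69, a(4)=210, a(5)=213, a(6)=-204, a(7)=-1047, a(8)=-1482, a(9)=177, a(10)=4800, a(11)=9069, a(12)=3738, a(13)=-19731, a(14)=-50676; answer -50676
Part 3: B2 = -50676; d = -28; cross terms: (24*-28 - 35*-22)=98, (35*-4 - 33*-28)=784, (33*7 - 38*-4)=383, (38*4 - -2*7)=166, (-2*-22 - 24*4)=-52; twice the area = |1379| = 1379; area = 1379/2; answer 1379/2
Part 4: B3 = 1379/2; threaded value p + q = 1381; r = 7; remainder = value at the root: -2*(7)^3 + 1*(7)^2 + 4*(7)^1 - 6 = (-686) + (49) + (28) + (-6) = -615; answer -615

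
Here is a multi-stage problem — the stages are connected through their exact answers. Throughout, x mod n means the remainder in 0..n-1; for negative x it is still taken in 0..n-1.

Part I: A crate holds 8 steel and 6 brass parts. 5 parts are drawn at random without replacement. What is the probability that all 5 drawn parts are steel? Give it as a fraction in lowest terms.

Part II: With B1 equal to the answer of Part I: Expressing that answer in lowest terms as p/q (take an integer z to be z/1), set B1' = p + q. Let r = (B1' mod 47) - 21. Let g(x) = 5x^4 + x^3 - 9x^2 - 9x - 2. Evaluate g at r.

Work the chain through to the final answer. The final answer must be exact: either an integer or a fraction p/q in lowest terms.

Part I: total draws C(14,5) = 2002; favorable C(8,5) = 56; P = 4/143; answer 4/143
Part II: B1 = 4/143; threaded value p + q = 147; r = -15; 5*(-15)^4 + 1*(-15)^3 - 9*(-15)^2 - 9*(-15)^1 - 2 = (253125) + (-3375) + (-2025) + (135) + (-2) = 247858; answer 247858

247858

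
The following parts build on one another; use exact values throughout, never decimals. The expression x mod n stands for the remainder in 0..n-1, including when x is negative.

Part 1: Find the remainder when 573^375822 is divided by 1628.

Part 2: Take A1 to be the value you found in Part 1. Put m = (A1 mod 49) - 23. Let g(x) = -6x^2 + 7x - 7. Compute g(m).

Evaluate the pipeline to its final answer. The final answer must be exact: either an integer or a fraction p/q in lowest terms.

Part 1: squarings mod 1628: 573^1=573, 573^2=1101, 573^4=969, 573^8=1233, 573^16=1365, 573^32=793, 573^64=441, 573^128=749, 573^256=969, 573^512=1233, 573^1024=1365, 573^2048=793, 573^4096=441, 573^8192=749, 573^16384=969, 573^32768=1233, 573^65536=1365, 573^131072=793, 573^262144=441; 573^375822 = 573^2 * 573^4 * 573^8 * 573^1024 * 573^2048 * 573^4096 * 573^8192 * 573^32768 * 573^65536 * 573^262144 = 221 (mod 1628); answer 221
Part 2: A1 = 221; m = 2; -6*(2)^2 + 7*(2)^1 - 7 = (-24) + (14) + (-7) = -17; answer -17

-17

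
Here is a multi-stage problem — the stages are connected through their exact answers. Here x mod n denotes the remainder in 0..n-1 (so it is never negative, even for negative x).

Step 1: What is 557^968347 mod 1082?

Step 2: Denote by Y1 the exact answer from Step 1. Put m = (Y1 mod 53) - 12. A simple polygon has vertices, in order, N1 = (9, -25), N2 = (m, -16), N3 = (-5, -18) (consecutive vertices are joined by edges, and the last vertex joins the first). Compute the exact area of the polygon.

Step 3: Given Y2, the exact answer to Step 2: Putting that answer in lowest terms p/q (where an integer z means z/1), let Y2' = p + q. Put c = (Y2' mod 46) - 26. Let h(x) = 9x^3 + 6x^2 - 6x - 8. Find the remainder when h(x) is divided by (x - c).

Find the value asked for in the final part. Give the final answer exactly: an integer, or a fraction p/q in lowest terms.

Step 1: squarings mod 1082: 557^1=557, 557^2=797, 557^4=75, 557^8=215, 557^16=781, 557^32=795, 557^64=137, 557^128=375, 557^256=1047, 557^512=143, 557^1024=973, 557^2048=1061, 557^4096=441, 557^8192=803, 557^16384=1019, 557^32768=723, 557^65536=123, 557^131072=1063, 557^262144=361, 557^524288=481; 557^968347 = 557^1 * 557^2 * 557^8 * 557^16 * 557^128 * 557^512 * 557^1024 * 557^16384 * 557^32768 * 557^131072 * 557^262144 * 557^524288 = 463 (mod 1082); answer 463
Step 2: Y1 = 463; m = 27; cross terms: (9*-16 - 27*-25)=531, (27*-18 - -5*-16)=-566, (-5*-25 - 9*-18)=287; twice the area = |252| = 252; area = 126; answer 126
Step 3: Y2 = 126; threaded value p + q = 127; c = 9; remainder = value at the root: 9*(9)^3 + 6*(9)^2 - 6*(9)^1 - 8 = (6561) + (486) + (-54) + (-8) = 6985; answer 6985

6985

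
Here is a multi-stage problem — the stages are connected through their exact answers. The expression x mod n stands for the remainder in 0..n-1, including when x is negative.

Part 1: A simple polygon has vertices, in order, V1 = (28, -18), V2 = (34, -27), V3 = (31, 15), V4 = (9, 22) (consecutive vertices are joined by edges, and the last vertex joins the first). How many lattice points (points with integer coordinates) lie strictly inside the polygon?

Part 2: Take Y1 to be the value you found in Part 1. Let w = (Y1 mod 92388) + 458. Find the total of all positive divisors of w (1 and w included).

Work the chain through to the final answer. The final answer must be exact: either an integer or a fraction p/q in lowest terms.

Part 1: cross terms: (28*-27 - 34*-18)=-144, (34*15 - 31*-27)=1347, (31*22 - 9*15)=547, (9*-18 - 28*22)=-778; twice the area = |972| = 972; area = 486; boundary points = 3 + 3 + 1 + 1 = 8; strictly interior points = area - boundary/2 + 1 = 483; answer 483
Part 2: Y1 = 483; w = 941; 941 is prime, so its only divisors are 1 and 941; sigma = 1 + 941 = 942; answer 942

942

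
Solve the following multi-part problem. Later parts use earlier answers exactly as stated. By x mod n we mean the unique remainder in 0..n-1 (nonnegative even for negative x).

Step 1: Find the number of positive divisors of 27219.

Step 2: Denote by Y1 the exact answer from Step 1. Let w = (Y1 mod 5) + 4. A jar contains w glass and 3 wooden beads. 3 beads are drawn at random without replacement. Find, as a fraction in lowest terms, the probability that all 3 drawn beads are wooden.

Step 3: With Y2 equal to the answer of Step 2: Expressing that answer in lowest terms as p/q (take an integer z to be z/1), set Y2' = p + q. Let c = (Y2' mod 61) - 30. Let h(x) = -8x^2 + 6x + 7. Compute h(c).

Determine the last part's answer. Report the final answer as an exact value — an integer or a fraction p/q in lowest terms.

Step 1: 27219 = 3 * 43 * 211; number of divisors = (1+1) * (1+1) * (1+1) = 8; answer 8
Step 2: Y1 = 8; w = 7; total draws C(10,3) = 120; favorable C(3,3) = 1; P = 1/120; answer 1/120
Step 3: Y2 = 1/120; threaded value p + q = 121; c = 30; -8*(30)^2 + 6*(30)^1 + 7 = (-7200) + (180) + (7) = -7013; answer -7013

-7013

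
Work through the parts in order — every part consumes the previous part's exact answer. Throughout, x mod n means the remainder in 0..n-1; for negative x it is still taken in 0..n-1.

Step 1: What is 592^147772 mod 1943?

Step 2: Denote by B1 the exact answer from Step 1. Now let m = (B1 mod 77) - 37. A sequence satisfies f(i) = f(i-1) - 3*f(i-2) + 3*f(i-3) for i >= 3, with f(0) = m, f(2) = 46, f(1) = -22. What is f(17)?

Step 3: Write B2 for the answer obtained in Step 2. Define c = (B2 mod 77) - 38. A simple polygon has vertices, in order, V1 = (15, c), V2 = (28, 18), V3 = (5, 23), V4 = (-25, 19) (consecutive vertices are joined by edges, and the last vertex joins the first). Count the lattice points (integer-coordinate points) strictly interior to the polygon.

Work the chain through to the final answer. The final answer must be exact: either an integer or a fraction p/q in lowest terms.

1133

Step 1: squarings mod 1943: 592^1=592, 592^2=724, 592^4=1509, 592^8=1828, 592^16=1567, 592^32=1480, 592^64=639, 592^128=291, 592^256=1132, 592^512=987, 592^1024=726, 592^2048=523, 592^4096=1509, 592^8192=1828, 592^16384=1567, 592^32768=1480, 592^65536=639, 592^131072=291; 592^147772 = 592^4 * 592^8 * 592^16 * 592^32 * 592^256 * 592^16384 * 592^131072 = 639 (mod 1943); answer 639
Step 2: B1 = 639; m = -14; f(3) = 1*(46) - 3*(-22) + 3*(-14) = 70; iterating: f(3)=70, f(4)=-134, f(5)=-206, f(6)=406, f(7)=622, f(8)=-1214, f(9)=-1862, f(10)=3646, f(11)=5590, f(12)=-10934, f(13)=-16766, f(14)=32806, f(15)=50302, f(16)=-98414, f(17)=-150902; answer -150902
Step 3: B2 = -150902; c = -20; cross terms: (15*18 - 28*-20)=830, (28*23 - 5*18)=554, (5*19 - -25*23)=670, (-25*-20 - 15*19)=215; twice the area = |2269| = 2269; area = 2269/2; boundary points = 1 + 1 + 2 + 1 = 5; strictly interior points = area - boundary/2 + 1 = 1133; answer 1133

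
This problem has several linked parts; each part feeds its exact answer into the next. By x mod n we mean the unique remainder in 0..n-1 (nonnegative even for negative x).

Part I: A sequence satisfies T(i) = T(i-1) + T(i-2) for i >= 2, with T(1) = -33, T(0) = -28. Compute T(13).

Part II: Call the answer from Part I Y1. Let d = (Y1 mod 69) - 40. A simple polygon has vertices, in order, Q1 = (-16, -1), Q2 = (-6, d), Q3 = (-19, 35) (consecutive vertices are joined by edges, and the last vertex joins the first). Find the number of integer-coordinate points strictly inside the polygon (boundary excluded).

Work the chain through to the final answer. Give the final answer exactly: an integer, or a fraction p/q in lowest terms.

Part I: T(2) = 1*(-33) + 1*(-28) = -61; iterating: T(2)=-61, T(3)=-94, T(4)=-155, T(5)=-249, T(6)=-404, T(7)=-653, T(8)=-1057, T(9)=-1710, T(10)=-2767, T(11)=-4477, T(12)=-7244, T(13)=-11721; answer -11721
Part II: Y1 = -11721; d = -31; cross terms: (-16*-31 - -6*-1)=490, (-6*35 - -19*-31)=-799, (-19*-1 - -16*35)=579; twice the area = |270| = 270; area = 135; boundary points = 10 + 1 + 3 = 14; strictly interior points = area - boundary/2 + 1 = 129; answer 129

129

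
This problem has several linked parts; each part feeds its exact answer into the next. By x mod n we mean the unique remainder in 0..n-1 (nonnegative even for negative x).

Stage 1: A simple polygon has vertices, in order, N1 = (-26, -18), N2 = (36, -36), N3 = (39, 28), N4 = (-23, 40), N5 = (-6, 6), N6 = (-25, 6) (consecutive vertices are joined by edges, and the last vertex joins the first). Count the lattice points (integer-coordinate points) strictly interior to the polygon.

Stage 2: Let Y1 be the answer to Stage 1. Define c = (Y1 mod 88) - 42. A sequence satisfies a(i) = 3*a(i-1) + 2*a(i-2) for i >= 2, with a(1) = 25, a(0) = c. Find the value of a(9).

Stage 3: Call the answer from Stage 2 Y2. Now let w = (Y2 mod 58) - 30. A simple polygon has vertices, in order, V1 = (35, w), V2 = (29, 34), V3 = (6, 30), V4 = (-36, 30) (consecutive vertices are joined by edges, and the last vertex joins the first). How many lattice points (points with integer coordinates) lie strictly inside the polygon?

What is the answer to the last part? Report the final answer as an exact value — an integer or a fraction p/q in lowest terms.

1953

Stage 1: cross terms: (-26*-36 - 36*-18)=1584, (36*28 - 39*-36)=2412, (39*40 - -23*28)=2204, (-23*6 - -6*40)=102, (-6*6 - -25*6)=114, (-25*-18 - -26*6)=606; twice the area = |7022| = 7022; area = 3511; boundary points = 2 + 1 + 2 + 17 + 19 + 1 = 42; strictly interior points = area - boundary/2 + 1 = 3491; answer 3491
Stage 2: Y1 = 3491; c = 17; a(2) = 3*(25) + 2*(17) = 109; iterating: a(2)=109, a(3)=377, a(4)=1349, a(5)=4801, a(6)=17101, a(7)=60905, a(8)=216917, a(9)=772561; answer 772561
Stage 3: Y2 = 772561; w = -29; cross terms: (35*34 - 29*-29)=2031, (29*30 - 6*34)=666, (6*30 - -36*30)=1260, (-36*-29 - 35*30)=-6; twice the area = |3951| = 3951; area = 3951/2; boundary points = 3 + 1 + 42 + 1 = 47; strictly interior points = area - boundary/2 + 1 = 1953; answer 1953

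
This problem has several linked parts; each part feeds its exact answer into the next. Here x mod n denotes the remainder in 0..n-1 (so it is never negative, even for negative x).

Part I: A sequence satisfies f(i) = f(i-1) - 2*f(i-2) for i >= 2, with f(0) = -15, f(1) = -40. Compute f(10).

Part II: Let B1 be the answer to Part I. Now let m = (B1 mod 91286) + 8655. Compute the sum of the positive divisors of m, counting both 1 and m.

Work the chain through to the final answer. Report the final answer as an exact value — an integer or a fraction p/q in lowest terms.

Part I: f(2) = 1*(-40) - 2*(-15) = -10; iterating: f(2)=-10, f(3)=70, f(4)=90, f(5)=-50, f(6)=-230, f(7)=-130, f(8)=330, f(9)=590, f(10)=-70; answer -70
Part II: B1 = -70; m = 99871; 99871 is prime, so its only divisors are 1 and 99871; sigma = 1 + 99871 = 99872; answer 99872

99872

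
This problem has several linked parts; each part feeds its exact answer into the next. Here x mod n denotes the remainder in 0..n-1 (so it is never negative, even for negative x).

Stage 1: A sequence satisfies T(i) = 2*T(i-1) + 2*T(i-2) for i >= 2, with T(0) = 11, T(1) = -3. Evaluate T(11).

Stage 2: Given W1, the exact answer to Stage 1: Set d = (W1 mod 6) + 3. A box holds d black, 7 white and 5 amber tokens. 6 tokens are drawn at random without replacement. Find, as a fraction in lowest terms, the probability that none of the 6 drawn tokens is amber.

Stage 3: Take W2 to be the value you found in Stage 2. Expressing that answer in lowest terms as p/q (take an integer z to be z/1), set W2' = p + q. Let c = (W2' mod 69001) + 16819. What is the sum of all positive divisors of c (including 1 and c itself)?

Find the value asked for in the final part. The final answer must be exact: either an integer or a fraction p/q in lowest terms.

Stage 1: T(2) = 2*(-3) + 2*(11) = 16; iterating: T(2)=16, T(3)=26, T(4)=84, T(5)=220, T(6)=608, T(7)=1656, T(8)=4528, T(9)=12368, T(10)=33792, T(11)=92320; answer 92320
Stage 2: W1 = 92320; d = 7; total draws C(19,6) = 27132; favorable C(14,6) = 3003; P = 143/1292; answer 143/1292
Stage 3: W2 = 143/1292; threaded value p + q = 1435; c = 18254; 18254 = 2 * 9127; sigma = (1 + 2) * (1 + 9127) = 3 * 9128 = 27384; answer 27384

27384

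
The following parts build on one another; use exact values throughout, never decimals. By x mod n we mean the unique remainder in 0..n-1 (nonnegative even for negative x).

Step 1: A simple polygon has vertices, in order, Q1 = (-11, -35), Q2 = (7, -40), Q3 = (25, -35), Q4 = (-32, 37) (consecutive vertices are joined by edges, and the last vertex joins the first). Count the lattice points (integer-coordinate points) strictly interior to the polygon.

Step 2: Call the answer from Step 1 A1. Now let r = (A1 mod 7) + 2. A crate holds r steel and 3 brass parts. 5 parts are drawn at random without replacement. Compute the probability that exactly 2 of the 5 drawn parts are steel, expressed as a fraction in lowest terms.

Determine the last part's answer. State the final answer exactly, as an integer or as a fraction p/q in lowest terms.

5/42

Step 1: cross terms: (-11*-40 - 7*-35)=685, (7*-35 - 25*-40)=755, (25*37 - -32*-35)=-195, (-32*-35 - -11*37)=1527; twice the area = |2772| = 2772; area = 1386; boundary points = 1 + 1 + 3 + 3 = 8; strictly interior points = area - boundary/2 + 1 = 1383; answer 1383
Step 2: A1 = 1383; r = 6; total draws C(9,5) = 126; favorable C(6,2)*C(3,3) = 15; P = 5/42; answer 5/42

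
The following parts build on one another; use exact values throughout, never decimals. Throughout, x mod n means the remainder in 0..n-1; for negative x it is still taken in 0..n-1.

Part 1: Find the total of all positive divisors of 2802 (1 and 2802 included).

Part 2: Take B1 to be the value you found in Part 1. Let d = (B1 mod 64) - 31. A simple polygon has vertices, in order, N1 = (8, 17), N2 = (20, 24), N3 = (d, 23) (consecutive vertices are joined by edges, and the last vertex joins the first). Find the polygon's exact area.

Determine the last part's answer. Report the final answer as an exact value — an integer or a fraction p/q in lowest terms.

9/2

Part 1: 2802 = 2 * 3 * 467; sigma = (1 + 2) * (1 + 3) * (1 + 467) = 3 * 4 * 468 = 5616; answer 5616
Part 2: B1 = 5616; d = 17; cross terms: (8*24 - 20*17)=-148, (20*23 - 17*24)=52, (17*17 - 8*23)=105; twice the area = |9| = 9; area = 9/2; answer 9/2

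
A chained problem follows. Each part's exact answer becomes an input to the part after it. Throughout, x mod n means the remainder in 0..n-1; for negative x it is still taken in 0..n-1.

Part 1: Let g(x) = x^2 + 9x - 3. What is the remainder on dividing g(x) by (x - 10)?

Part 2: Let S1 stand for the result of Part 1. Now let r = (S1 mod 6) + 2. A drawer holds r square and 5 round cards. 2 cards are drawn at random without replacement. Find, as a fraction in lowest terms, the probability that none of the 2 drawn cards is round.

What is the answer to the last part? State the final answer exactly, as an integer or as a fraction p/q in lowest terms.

Part 1: remainder = value at the root: 1*(10)^2 + 9*(10)^1 - 3 = (100) + (90) + (-3) = 187; answer 187
Part 2: S1 = 187; r = 3; total draws C(8,2) = 28; favorable C(3,2) = 3; P = 3/28; answer 3/28

3/28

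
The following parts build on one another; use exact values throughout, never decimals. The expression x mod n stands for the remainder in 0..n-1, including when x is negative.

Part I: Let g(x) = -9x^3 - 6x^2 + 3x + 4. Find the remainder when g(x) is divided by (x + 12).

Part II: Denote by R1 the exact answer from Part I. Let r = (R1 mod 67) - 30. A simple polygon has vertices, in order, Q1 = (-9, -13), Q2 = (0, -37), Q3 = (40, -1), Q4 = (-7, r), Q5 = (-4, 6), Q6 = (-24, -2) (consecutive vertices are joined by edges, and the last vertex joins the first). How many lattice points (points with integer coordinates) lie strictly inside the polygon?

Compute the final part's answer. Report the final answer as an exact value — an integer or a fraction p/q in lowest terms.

1539

Part I: remainder = value at the root: -9*(-12)^3 - 6*(-12)^2 + 3*(-12)^1 + 4 = (15552) + (-864) + (-36) + (4) = 14656; answer 14656
Part II: R1 = 14656; r = 20; cross terms: (-9*-37 - 0*-13)=333, (0*-1 - 40*-37)=1480, (40*20 - -7*-1)=793, (-7*6 - -4*20)=38, (-4*-2 - -24*6)=152, (-24*-13 - -9*-2)=294; twice the area = |3090| = 3090; area = 1545; boundary points = 3 + 4 + 1 + 1 + 4 + 1 = 14; strictly interior points = area - boundary/2 + 1 = 1539; answer 1539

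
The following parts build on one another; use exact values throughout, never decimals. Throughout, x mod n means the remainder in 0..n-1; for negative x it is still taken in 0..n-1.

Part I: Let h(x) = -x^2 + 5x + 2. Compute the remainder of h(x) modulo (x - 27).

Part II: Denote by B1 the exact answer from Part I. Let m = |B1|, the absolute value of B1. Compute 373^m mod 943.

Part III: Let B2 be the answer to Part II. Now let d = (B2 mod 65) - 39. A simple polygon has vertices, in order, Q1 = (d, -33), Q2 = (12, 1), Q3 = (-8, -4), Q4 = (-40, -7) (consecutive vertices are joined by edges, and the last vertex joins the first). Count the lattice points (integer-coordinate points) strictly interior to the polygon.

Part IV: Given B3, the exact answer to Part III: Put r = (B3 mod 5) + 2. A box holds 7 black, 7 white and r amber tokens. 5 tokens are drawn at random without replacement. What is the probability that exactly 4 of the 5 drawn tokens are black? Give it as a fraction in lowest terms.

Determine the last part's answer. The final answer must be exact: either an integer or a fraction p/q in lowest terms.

Part I: remainder = value at the root: -1*(27)^2 + 5*(27)^1 + 2 = (-729) + (135) + (2) = -592; answer -592
Part II: B1 = -592; m = 592; squarings mod 943: 373^1=373, 373^2=508, 373^4=625, 373^8=223, 373^16=693, 373^32=262, 373^64=748, 373^128=305, 373^256=611, 373^512=836; 373^592 = 373^16 * 373^64 * 373^512 = 426 (mod 943); answer 426
Part III: B2 = 426; d = -3; cross terms: (-3*1 - 12*-33)=393, (12*-4 - -8*1)=-40, (-8*-7 - -40*-4)=-104, (-40*-33 - -3*-7)=1299; twice the area = |1548| = 1548; area = 774; boundary points = 1 + 5 + 1 + 1 = 8; strictly interior points = area - boundary/2 + 1 = 771; answer 771
Part IV: B3 = 771; r = 3; total draws C(17,5) = 6188; favorable C(7,4)*C(10,1) = 350; P = 25/442; answer 25/442

25/442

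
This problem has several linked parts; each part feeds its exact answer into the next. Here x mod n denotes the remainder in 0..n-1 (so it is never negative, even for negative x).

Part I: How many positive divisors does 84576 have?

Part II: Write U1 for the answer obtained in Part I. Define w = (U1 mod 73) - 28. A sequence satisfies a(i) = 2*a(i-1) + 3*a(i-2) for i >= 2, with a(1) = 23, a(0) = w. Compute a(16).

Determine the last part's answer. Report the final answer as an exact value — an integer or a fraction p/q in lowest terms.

204471916

Part I: 84576 = 2^5 * 3 * 881; number of divisors = (5+1) * (1+1) * (1+1) = 24; answer 24
Part II: U1 = 24; w = -4; a(2) = 2*(23) + 3*(-4) = 34; iterating: a(2)=34, a(3)=137, a(4)=376, a(5)=1163, a(6)=3454, a(7)=10397, a(8)=31156, a(9)=93503, a(10)=280474, a(11)=841457, a(12)=2524336, a(13)=7573043, a(14)=22719094, a(15)=68157317, a(16)=204471916; answer 204471916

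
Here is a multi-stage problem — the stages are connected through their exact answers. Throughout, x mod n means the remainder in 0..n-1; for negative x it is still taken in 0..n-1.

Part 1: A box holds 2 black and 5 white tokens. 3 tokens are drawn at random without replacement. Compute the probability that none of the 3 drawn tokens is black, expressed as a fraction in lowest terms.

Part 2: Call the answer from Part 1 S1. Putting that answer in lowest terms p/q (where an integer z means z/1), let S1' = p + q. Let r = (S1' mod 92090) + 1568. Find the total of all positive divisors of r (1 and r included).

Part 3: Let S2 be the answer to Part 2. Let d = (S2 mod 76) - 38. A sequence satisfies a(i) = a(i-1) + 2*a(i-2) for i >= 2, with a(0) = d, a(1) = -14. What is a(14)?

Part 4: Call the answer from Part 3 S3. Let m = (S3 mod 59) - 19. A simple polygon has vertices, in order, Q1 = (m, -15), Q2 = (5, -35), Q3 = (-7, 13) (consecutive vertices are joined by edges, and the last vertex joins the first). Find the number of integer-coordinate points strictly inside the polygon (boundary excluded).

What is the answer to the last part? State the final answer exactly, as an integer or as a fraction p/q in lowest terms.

Part 1: total draws C(7,3) = 35; favorable C(5,3) = 10; P = 2/7; answer 2/7
Part 2: S1 = 2/7; threaded value p + q = 9; r = 1577; 1577 = 19 * 83; sigma = (1 + 19) * (1 + 83) = 20 * 84 = 1680; answer 1680
Part 3: S2 = 1680; d = -30; a(2) = 1*(-14) + 2*(-30) = -74; iterating: a(2)=-74, a(3)=-102, a(4)=-250, a(5)=-454, a(6)=-954, a(7)=-1862, a(8)=-3770, a(9)=-7494, a(10)=-15034, a(11)=-30022, a(12)=-60090, a(13)=-120134, a(14)=-240314; answer -240314
Part 4: S3 = -240314; m = 33; cross terms: (33*-35 - 5*-15)=-1080, (5*13 - -7*-35)=-180, (-7*-15 - 33*13)=-324; twice the area = |-1584| = 1584; area = 792; boundary points = 4 + 12 + 4 = 20; strictly interior points = area - boundary/2 + 1 = 783; answer 783

783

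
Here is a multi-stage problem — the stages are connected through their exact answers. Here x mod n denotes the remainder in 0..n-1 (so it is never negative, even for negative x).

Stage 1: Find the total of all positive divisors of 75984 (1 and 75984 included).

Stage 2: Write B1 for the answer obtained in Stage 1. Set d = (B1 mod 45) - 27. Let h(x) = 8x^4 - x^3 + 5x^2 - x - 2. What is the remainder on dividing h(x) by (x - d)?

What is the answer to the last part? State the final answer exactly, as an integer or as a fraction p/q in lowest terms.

Stage 1: 75984 = 2^4 * 3 * 1583; sigma = (1 + 2 + 4 + 8 + 16) * (1 + 3) * (1 + 1583) = 31 * 4 * 1584 = 196416; answer 196416
Stage 2: B1 = 196416; d = 9; remainder = value at the root: 8*(9)^4 - 1*(9)^3 + 5*(9)^2 - 1*(9)^1 - 2 = (52488) + (-729) + (405) + (-9) + (-2) = 52153; answer 52153

52153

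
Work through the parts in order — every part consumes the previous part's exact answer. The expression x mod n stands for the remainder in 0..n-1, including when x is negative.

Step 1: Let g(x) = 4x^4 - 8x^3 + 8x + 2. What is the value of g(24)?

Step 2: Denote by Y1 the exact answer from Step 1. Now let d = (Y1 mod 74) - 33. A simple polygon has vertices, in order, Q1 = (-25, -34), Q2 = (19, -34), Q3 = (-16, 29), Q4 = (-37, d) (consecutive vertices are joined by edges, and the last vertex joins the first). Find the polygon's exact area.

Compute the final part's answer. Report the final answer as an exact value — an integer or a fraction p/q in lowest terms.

Step 1: 4*(24)^4 - 8*(24)^3 + 8*(24)^1 + 2 = (1327104) + (-110592) + (192) + (2) = 1216706; answer 1216706
Step 2: Y1 = 1216706; d = 39; cross terms: (-25*-34 - 19*-34)=1496, (19*29 - -16*-34)=7, (-16*39 - -37*29)=449, (-37*-34 - -25*39)=2233; twice the area = |4185| = 4185; area = 4185/2; answer 4185/2

4185/2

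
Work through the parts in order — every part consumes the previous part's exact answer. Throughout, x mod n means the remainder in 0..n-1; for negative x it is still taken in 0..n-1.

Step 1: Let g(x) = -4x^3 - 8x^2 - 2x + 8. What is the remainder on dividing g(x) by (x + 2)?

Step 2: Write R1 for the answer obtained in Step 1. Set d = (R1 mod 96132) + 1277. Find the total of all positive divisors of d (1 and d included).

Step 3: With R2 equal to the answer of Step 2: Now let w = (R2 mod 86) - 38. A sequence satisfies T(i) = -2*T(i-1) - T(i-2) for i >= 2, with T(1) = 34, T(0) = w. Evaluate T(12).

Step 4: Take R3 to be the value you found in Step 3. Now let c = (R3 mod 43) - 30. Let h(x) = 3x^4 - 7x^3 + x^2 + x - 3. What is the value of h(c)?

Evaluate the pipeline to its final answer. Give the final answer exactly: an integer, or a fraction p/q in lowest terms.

Step 1: remainder = value at the root: -4*(-2)^3 - 8*(-2)^2 - 2*(-2)^1 + 8 = (32) + (-32) + (4) + (8) = 12; answer 12
Step 2: R1 = 12; d = 1289; 1289 is prime, so its only divisors are 1 and 1289; sigma = 1 + 1289 = 1290; answer 1290
Step 3: R2 = 1290; w = -38; T(2) = -2*(34) - 1*(-38) = -30; iterating: T(2)=-30, T(3)=26, T(4)=-22, T(5)=18, T(6)=-14, T(7)=10, T(8)=-6, T(9)=2, T(10)=2, T(11)=-6, T(12)=10; answer 10
Step 4: R3 = 10; c = -20; 3*(-20)^4 - 7*(-20)^3 + 1*(-20)^2 + 1*(-20)^1 - 3 = (480000) + (56000) + (400) + (-20) + (-3) = 536377; answer 536377

536377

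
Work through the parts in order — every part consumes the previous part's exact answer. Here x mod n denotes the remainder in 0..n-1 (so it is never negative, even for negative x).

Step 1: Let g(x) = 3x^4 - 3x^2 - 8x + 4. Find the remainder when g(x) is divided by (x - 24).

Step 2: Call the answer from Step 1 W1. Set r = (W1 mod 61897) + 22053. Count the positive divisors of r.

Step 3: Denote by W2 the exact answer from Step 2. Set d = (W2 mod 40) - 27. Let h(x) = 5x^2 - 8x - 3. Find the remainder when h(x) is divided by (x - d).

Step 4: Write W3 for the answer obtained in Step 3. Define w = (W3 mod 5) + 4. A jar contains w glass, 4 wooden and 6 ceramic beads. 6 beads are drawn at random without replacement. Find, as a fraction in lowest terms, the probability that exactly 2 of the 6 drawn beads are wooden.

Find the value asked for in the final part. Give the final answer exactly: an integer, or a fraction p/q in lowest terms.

Step 1: remainder = value at the root: 3*(24)^4 - 3*(24)^2 - 8*(24)^1 + 4 = (995328) + (-1728) + (-192) + (4) = 993412; answer 993412
Step 2: W1 = 993412; r = 25113; 25113 = 3 * 11 * 761; number of divisors = (1+1) * (1+1) * (1+1) = 8; answer 8
Step 3: W2 = 8; d = -19; remainder = value at the root: 5*(-19)^2 - 8*(-19)^1 - 3 = (1805) + (152) + (-3) = 1954; answer 1954
Step 4: W3 = 1954; w = 8; total draws C(18,6) = 18564; favorable C(4,2)*C(14,4) = 6006; P = 11/34; answer 11/34

11/34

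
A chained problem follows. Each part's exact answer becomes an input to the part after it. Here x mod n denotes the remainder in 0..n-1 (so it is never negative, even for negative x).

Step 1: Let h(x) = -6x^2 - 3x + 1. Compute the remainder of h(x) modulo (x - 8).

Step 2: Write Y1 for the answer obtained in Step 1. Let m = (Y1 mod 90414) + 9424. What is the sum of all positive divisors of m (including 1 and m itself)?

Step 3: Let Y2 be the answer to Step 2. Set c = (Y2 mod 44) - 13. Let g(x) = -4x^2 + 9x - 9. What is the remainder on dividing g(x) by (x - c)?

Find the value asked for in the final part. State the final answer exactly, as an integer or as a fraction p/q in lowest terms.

-1918

Step 1: remainder = value at the root: -6*(8)^2 - 3*(8)^1 + 1 = (-384) + (-24) + (1) = -407; answer -407
Step 2: Y1 = -407; m = 99431; 99431 is prime, so its only divisors are 1 and 99431; sigma = 1 + 99431 = 99432; answer 99432
Step 3: Y2 = 99432; c = 23; remainder = value at the root: -4*(23)^2 + 9*(23)^1 - 9 = (-2116) + (207) + (-9) = -1918; answer -1918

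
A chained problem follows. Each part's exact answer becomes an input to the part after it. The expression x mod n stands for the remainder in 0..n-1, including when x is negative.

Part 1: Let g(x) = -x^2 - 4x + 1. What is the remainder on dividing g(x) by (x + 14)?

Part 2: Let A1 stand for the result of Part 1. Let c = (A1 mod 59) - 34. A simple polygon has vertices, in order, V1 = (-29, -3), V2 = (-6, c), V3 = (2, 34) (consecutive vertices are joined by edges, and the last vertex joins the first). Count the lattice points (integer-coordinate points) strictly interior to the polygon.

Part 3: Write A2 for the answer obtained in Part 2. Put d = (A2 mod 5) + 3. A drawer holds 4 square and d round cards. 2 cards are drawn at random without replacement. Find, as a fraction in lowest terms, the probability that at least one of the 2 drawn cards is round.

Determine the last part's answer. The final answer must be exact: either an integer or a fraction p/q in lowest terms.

11/14

Part 1: remainder = value at the root: -1*(-14)^2 - 4*(-14)^1 + 1 = (-196) + (56) + (1) = -139; answer -139
Part 2: A1 = -139; c = 4; cross terms: (-29*4 - -6*-3)=-134, (-6*34 - 2*4)=-212, (2*-3 - -29*34)=980; twice the area = |634| = 634; area = 317; boundary points = 1 + 2 + 1 = 4; strictly interior points = area - boundary/2 + 1 = 316; answer 316
Part 3: A2 = 316; d = 4; total draws C(8,2) = 28; complement C(4,2) = 6; favorable 28 - 6 = 22; P = 11/14; answer 11/14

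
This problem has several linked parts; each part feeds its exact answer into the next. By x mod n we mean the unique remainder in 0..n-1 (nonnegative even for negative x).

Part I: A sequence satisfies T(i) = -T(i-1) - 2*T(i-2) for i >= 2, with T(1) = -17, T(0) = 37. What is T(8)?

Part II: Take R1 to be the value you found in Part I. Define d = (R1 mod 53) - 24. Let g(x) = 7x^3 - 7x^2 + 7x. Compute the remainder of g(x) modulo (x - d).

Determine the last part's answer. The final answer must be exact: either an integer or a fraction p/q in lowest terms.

-7770

Part I: T(2) = -1*(-17) - 2*(37) = -57; iterating: T(2)=-57, T(3)=91, T(4)=23, T(5)=-205, T(6)=159, T(7)=251, T(8)=-569; answer -569
Part II: R1 = -569; d = -10; remainder = value at the root: 7*(-10)^3 - 7*(-10)^2 + 7*(-10)^1 = (-7000) + (-700) + (-70) = -7770; answer -7770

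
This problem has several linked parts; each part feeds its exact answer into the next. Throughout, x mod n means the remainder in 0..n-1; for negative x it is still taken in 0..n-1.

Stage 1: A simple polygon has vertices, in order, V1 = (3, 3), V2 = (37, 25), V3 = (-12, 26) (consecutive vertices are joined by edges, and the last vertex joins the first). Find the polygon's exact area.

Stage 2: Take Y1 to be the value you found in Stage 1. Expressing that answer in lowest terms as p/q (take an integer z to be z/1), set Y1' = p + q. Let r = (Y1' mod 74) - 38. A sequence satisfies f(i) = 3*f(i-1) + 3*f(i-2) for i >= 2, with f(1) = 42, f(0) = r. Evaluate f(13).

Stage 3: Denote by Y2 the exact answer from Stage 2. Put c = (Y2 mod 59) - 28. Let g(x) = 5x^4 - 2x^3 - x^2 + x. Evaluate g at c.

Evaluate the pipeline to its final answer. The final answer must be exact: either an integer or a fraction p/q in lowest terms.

Stage 1: cross terms: (3*25 - 37*3)=-36, (37*26 - -12*25)=1262, (-12*3 - 3*26)=-114; twice the area = |1112| = 1112; area = 556; answer 556
Stage 2: Y1 = 556; threaded value p + q = 557; r = 1; f(2) = 3*(42) + 3*(1) = 129; iterating: f(2)=129, f(3)=513, f(4)=1926, f(5)=7317, f(6)=27729, f(7)=105138, f(8)=398601, f(9)=1511217, f(10)=5729454, f(11)=21722013, f(12)=82354401, f(13)=312229242; answer 312229242
Stage 3: Y2 = 312229242; c = -25; 5*(-25)^4 - 2*(-25)^3 - 1*(-25)^2 + 1*(-25)^1 = (1953125) + (31250) + (-625) + (-25) = 1983725; answer 1983725

1983725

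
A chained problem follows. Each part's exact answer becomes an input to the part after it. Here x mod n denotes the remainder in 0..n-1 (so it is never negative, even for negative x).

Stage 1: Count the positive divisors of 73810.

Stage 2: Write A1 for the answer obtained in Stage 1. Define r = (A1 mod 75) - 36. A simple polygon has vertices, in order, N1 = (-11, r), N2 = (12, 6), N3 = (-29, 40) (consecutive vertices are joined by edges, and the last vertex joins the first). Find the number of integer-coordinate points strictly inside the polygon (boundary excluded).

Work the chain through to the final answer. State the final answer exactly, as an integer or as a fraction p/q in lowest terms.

759

Stage 1: 73810 = 2 * 5 * 11^2 * 61; number of divisors = (1+1) * (1+1) * (2+1) * (1+1) = 24; answer 24
Stage 2: A1 = 24; r = -12; cross terms: (-11*6 - 12*-12)=78, (12*40 - -29*6)=654, (-29*-12 - -11*40)=788; twice the area = |1520| = 1520; area = 760; boundary points = 1 + 1 + 2 = 4; strictly interior points = area - boundary/2 + 1 = 759; answer 759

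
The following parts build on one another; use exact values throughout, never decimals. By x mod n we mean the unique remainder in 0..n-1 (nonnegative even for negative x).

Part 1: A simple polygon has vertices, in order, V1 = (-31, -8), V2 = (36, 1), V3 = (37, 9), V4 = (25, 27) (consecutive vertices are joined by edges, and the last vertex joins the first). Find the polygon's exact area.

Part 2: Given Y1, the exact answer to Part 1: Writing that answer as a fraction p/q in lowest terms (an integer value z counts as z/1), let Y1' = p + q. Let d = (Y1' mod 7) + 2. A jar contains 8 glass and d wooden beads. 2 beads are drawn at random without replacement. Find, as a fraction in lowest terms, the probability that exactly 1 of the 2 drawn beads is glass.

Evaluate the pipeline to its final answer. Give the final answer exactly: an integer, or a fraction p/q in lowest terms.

48/91

Part 1: cross terms: (-31*1 - 36*-8)=257, (36*9 - 37*1)=287, (37*27 - 25*9)=774, (25*-8 - -31*27)=637; twice the area = |1955| = 1955; area = 1955/2; answer 1955/2
Part 2: Y1 = 1955/2; threaded value p + q = 1957; d = 6; total draws C(14,2) = 91; favorable C(8,1)*C(6,1) = 48; P = 48/91; answer 48/91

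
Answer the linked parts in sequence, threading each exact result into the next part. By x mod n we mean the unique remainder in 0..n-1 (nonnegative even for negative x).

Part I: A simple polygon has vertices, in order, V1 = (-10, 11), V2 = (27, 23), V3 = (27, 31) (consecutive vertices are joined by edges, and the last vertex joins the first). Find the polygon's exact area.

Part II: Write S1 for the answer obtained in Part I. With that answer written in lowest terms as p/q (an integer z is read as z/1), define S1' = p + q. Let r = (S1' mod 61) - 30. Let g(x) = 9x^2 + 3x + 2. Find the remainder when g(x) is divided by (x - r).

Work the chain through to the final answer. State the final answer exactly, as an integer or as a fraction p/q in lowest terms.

Part I: cross terms: (-10*23 - 27*11)=-527, (27*31 - 27*23)=216, (27*11 - -10*31)=607; twice the area = |296| = 296; area = 148; answer 148
Part II: S1 = 148; threaded value p + q = 149; r = -3; remainder = value at the root: 9*(-3)^2 + 3*(-3)^1 + 2 = (81) + (-9) + (2) = 74; answer 74

74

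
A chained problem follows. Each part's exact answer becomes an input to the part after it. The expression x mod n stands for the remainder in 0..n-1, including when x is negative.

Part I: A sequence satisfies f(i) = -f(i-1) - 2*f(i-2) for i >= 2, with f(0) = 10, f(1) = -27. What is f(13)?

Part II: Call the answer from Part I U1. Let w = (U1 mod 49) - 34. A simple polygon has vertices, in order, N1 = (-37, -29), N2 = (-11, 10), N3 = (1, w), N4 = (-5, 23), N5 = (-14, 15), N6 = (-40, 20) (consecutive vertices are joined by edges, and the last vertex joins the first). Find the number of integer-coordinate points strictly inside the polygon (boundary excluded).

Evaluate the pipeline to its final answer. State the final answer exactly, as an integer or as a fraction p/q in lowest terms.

852

Part I: f(2) = -1*(-27) - 2*(10) = 7; iterating: f(2)=7, f(3)=47, f(4)=-61, f(5)=-33, f(6)=155, f(7)=-89, f(8)=-221, f(9)=399, f(10)=43, f(11)=-841, f(12)=755, f(13)=927; answer 927
Part II: U1 = 927; w = 11; cross terms: (-37*10 - -11*-29)=-689, (-11*11 - 1*10)=-131, (1*23 - -5*11)=78, (-5*15 - -14*23)=247, (-14*20 - -40*15)=320, (-40*-29 - -37*20)=1900; twice the area = |1725| = 1725; area = 1725/2; boundary points = 13 + 1 + 6 + 1 + 1 + 1 = 23; strictly interior points = area - boundary/2 + 1 = 852; answer 852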